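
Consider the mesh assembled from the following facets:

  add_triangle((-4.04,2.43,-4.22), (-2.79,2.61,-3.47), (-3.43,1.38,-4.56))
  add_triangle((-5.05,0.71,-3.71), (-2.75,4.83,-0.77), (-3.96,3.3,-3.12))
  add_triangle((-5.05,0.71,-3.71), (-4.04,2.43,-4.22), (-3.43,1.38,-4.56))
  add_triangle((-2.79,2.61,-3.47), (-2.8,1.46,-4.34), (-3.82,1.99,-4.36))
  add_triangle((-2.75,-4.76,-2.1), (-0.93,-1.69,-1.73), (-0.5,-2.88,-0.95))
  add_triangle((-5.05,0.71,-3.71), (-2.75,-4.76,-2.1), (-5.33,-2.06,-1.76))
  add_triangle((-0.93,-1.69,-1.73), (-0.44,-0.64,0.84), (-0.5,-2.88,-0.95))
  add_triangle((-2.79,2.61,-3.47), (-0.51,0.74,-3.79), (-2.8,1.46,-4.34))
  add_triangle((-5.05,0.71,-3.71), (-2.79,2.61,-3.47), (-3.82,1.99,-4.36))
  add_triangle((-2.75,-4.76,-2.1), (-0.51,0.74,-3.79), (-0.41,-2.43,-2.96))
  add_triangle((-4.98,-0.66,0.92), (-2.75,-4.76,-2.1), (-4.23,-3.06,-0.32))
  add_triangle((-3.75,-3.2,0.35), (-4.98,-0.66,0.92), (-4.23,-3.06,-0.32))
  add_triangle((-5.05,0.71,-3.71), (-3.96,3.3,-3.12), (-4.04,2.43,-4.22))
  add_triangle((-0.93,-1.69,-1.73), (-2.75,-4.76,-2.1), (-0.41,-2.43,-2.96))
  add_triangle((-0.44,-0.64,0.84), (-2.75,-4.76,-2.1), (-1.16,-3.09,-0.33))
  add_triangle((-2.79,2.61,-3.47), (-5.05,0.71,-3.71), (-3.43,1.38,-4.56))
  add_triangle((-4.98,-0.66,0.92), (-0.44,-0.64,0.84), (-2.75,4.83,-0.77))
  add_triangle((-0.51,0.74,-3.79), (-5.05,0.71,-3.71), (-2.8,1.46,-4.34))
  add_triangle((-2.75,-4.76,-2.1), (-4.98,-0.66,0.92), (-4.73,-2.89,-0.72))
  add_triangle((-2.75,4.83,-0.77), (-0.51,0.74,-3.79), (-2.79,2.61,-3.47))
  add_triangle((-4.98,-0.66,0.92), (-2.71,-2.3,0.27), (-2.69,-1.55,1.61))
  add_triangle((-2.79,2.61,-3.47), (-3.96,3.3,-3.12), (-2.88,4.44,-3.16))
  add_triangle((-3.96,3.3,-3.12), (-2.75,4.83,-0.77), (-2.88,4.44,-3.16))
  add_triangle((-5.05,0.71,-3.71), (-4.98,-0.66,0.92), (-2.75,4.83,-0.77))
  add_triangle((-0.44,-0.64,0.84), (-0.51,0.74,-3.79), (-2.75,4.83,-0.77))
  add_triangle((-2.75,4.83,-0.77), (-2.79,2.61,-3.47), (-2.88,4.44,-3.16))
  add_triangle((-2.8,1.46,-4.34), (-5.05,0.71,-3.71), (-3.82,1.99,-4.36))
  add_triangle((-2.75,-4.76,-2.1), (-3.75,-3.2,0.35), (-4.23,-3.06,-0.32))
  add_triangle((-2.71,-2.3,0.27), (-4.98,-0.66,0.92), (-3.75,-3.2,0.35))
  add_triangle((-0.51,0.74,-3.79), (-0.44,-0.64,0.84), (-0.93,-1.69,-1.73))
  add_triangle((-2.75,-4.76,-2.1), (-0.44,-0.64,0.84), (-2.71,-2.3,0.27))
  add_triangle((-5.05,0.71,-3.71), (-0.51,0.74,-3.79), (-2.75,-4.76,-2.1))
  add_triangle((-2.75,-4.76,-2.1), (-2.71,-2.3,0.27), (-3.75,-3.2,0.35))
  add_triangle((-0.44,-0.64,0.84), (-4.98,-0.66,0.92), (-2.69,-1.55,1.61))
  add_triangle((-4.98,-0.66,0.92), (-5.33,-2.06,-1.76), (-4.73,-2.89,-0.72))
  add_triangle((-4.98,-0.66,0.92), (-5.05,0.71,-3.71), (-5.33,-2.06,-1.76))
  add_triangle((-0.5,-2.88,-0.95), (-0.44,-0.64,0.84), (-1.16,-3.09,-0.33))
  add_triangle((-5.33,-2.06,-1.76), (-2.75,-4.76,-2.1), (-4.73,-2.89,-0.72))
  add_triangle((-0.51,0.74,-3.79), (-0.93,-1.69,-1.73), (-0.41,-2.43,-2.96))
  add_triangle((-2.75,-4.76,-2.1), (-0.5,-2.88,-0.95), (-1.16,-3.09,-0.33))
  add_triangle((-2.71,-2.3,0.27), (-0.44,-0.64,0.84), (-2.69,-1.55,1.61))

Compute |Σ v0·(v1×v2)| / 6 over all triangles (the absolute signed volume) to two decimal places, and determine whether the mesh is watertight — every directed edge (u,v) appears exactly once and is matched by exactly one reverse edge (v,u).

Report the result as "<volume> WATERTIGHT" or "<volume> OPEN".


93.19 OPEN

Per-triangle v0·(v1×v2)/6:
  t1: +0.8687
  t2: +3.6751
  t3: +2.2512
  t4: +0.8423
  t5: +0.9207
  t6: +9.5264
  t7: -0.5063
  t8: +1.8061
  t9: +1.1631
  t10: +4.6500
  t11: +1.3920
  t12: +1.7600
  t13: +2.5604
  t14: -0.7067
  t15: +0.6143
  t16: -2.7349
  t17: +2.6541
  t18: +1.7811
  t19: +0.9158
  t20: +3.6365
  t21: +2.0215
  t22: +1.5448
  t23: +3.3730
  t24: +18.5544
  t25: -2.4304
  t26: -1.7086
  t27: +1.3974
  t28: +1.8877
  t29: +0.0347
  t30: -0.4987
  t31: +1.1582
  t32: +14.8392
  t33: +0.0073
  t34: +0.2142
  t35: +3.3649
  t36: +8.3584
  t37: +0.2058
  t38: +3.8893
  t39: -1.3097
  t40: +0.7950
  t41: +0.4252
Σ = +93.1935 → |volume| = 93.19

Directed edges: 123 total; 3 unmatched, e.g. (-4.04,2.43,-4.22)→(-2.79,2.61,-3.47) → open.


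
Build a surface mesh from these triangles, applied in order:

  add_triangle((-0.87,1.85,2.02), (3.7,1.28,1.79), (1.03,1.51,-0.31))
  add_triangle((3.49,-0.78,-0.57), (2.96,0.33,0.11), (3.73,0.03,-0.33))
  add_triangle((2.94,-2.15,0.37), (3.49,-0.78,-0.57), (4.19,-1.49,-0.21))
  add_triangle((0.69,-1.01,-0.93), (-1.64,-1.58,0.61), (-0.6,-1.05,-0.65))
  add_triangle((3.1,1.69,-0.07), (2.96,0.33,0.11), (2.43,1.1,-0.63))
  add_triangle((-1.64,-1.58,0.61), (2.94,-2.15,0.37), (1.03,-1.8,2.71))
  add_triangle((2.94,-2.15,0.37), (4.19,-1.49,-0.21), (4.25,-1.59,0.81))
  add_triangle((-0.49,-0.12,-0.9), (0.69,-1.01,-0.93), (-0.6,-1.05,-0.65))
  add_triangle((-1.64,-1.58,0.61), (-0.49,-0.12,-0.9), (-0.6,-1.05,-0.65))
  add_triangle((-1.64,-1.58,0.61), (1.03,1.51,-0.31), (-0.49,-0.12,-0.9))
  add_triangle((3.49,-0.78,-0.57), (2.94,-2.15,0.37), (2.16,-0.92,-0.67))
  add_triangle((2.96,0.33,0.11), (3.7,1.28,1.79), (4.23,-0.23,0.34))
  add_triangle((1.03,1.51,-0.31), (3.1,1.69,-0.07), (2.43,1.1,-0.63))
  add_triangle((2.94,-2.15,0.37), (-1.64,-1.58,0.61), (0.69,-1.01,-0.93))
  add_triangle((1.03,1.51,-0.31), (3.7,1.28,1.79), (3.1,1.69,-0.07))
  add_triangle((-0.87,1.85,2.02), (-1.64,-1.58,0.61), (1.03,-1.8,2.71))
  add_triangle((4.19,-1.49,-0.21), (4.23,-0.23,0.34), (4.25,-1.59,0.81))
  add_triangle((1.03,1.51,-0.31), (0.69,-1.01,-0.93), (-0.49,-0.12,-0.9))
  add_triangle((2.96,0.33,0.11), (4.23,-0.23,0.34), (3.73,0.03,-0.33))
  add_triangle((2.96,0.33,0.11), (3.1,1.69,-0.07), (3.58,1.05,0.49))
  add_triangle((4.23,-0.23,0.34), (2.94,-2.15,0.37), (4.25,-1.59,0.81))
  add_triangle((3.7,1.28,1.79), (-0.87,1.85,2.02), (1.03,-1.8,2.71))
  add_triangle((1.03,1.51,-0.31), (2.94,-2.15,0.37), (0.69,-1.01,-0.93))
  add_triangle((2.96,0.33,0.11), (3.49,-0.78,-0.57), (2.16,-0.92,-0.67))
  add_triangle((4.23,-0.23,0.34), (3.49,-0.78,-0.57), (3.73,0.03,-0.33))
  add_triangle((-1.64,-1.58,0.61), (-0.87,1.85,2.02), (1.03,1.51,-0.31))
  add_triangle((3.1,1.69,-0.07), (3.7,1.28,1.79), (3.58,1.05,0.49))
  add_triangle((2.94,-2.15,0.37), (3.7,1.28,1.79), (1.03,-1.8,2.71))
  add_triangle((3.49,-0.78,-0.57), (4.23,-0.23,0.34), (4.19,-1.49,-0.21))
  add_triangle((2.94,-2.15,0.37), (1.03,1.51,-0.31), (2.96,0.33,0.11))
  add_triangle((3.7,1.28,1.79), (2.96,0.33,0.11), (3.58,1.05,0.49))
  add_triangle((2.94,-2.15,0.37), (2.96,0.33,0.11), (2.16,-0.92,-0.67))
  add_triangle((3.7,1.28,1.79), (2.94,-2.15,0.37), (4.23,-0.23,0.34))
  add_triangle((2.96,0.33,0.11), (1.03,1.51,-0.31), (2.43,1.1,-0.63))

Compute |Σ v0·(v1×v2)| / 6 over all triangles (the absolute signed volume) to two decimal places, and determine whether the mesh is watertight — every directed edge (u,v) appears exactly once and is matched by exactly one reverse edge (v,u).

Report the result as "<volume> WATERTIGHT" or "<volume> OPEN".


33.11 WATERTIGHT

Per-triangle v0·(v1×v2)/6:
  t1: +2.8087
  t2: -0.1371
  t3: +0.1382
  t4: +0.3128
  t5: +0.4020
  t6: +3.0954
  t7: +0.7606
  t8: +0.2056
  t9: +0.2236
  t10: +0.1602
  t11: +0.4917
  t12: +0.6502
  t13: +0.3151
  t14: +1.5870
  t15: +0.8089
  t16: +3.5675
  t17: +0.9406
  t18: +0.4377
  t19: +0.1970
  t20: +0.2962
  t21: -0.5291
  t22: +6.1794
  t23: +1.2365
  t24: +0.0320
  t25: +0.4017
  t26: +0.1863
  t27: +0.6554
  t28: +5.7188
  t29: +0.5293
  t30: +0.2463
  t31: +0.3779
  t32: -1.0664
  t33: +2.2338
  t34: -0.3533
Σ = +33.1105 → |volume| = 33.11

Directed edges: 102 total, each appears once with its reverse present → watertight.


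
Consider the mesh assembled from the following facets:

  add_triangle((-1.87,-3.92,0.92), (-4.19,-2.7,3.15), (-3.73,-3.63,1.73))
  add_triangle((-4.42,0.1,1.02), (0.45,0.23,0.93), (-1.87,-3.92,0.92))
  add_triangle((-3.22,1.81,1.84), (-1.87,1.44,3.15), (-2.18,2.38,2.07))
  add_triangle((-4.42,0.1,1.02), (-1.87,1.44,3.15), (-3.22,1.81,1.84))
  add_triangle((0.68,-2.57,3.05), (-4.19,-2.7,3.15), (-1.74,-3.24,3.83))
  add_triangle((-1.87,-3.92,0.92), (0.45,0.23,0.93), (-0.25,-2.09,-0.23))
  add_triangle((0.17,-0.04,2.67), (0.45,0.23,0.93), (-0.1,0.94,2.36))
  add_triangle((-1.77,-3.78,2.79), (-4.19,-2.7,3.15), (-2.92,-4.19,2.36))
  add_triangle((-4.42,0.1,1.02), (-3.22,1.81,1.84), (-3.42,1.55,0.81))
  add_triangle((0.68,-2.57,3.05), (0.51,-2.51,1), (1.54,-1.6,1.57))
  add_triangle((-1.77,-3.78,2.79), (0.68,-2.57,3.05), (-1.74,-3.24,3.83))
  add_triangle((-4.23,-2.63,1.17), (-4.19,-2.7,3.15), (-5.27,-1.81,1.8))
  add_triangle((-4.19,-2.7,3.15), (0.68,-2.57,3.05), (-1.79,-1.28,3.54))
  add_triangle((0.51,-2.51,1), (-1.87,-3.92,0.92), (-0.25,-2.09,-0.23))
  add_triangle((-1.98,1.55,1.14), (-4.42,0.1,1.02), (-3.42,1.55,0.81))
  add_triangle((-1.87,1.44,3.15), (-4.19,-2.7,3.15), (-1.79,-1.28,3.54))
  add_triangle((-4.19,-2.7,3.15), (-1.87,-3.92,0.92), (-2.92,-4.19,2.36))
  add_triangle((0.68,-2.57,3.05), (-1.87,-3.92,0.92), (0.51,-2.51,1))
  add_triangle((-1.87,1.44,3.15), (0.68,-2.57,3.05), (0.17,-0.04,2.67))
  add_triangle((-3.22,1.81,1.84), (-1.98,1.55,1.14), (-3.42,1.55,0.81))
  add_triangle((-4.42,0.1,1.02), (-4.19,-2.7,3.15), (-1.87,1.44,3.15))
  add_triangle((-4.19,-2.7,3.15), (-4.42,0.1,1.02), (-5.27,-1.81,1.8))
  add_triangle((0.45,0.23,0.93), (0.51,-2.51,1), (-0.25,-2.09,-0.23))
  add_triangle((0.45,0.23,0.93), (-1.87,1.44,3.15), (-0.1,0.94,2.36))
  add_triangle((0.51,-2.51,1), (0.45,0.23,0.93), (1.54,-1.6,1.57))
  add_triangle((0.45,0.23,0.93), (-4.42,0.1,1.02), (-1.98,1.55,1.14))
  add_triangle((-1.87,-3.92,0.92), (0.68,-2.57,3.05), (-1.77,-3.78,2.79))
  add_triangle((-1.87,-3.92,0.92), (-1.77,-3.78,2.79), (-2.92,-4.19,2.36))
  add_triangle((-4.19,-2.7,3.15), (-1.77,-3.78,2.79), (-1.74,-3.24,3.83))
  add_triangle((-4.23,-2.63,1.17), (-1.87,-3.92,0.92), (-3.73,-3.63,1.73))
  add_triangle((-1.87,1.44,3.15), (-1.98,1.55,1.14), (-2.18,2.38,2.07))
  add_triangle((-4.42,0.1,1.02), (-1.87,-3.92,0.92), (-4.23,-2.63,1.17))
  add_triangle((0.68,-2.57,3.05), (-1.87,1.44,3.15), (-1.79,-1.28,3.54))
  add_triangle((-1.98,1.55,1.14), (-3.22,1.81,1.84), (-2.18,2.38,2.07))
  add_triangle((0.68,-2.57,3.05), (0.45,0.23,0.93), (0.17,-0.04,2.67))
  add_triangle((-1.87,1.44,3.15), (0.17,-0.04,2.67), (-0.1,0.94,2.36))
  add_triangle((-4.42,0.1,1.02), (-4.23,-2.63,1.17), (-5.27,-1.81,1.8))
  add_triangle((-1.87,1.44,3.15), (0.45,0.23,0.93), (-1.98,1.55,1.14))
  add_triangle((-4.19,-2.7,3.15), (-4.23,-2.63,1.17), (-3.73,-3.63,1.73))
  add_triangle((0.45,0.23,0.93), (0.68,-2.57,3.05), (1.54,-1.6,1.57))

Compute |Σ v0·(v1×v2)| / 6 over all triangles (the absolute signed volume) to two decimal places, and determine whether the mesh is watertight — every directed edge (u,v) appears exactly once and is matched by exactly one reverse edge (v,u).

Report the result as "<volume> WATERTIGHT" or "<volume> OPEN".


Per-triangle v0·(v1×v2)/6:
  t1: +1.6205
  t2: -3.1041
  t3: +1.1177
  t4: +2.3494
  t5: -0.0286
  t6: -0.6404
  t7: +0.1968
  t8: +2.0488
  t9: +1.1634
  t10: +0.9682
  t11: +1.8688
  t12: +2.0816
  t13: +4.2949
  t14: +1.0043
  t15: -0.7180
  t16: +4.2072
  t17: +1.0956
  t18: +2.2177
  t19: +2.0044
  t20: +0.2667
  t21: +7.8446
  t22: +1.9005
  t23: -0.0675
  t24: -0.0602
  t25: -0.3254
  t26: -1.0255
  t27: +2.3164
  t28: +1.1751
  t29: +2.4891
  t30: +0.9852
  t31: -0.4672
  t32: -0.4150
  t33: +3.1414
  t34: +0.1880
  t35: +0.4917
  t36: +0.7331
  t37: +0.8968
  t38: +0.4078
  t39: +1.7934
  t40: +0.6473
Σ = +46.6644 → |volume| = 46.66

Directed edges: 120 total, each appears once with its reverse present → watertight.

46.66 WATERTIGHT


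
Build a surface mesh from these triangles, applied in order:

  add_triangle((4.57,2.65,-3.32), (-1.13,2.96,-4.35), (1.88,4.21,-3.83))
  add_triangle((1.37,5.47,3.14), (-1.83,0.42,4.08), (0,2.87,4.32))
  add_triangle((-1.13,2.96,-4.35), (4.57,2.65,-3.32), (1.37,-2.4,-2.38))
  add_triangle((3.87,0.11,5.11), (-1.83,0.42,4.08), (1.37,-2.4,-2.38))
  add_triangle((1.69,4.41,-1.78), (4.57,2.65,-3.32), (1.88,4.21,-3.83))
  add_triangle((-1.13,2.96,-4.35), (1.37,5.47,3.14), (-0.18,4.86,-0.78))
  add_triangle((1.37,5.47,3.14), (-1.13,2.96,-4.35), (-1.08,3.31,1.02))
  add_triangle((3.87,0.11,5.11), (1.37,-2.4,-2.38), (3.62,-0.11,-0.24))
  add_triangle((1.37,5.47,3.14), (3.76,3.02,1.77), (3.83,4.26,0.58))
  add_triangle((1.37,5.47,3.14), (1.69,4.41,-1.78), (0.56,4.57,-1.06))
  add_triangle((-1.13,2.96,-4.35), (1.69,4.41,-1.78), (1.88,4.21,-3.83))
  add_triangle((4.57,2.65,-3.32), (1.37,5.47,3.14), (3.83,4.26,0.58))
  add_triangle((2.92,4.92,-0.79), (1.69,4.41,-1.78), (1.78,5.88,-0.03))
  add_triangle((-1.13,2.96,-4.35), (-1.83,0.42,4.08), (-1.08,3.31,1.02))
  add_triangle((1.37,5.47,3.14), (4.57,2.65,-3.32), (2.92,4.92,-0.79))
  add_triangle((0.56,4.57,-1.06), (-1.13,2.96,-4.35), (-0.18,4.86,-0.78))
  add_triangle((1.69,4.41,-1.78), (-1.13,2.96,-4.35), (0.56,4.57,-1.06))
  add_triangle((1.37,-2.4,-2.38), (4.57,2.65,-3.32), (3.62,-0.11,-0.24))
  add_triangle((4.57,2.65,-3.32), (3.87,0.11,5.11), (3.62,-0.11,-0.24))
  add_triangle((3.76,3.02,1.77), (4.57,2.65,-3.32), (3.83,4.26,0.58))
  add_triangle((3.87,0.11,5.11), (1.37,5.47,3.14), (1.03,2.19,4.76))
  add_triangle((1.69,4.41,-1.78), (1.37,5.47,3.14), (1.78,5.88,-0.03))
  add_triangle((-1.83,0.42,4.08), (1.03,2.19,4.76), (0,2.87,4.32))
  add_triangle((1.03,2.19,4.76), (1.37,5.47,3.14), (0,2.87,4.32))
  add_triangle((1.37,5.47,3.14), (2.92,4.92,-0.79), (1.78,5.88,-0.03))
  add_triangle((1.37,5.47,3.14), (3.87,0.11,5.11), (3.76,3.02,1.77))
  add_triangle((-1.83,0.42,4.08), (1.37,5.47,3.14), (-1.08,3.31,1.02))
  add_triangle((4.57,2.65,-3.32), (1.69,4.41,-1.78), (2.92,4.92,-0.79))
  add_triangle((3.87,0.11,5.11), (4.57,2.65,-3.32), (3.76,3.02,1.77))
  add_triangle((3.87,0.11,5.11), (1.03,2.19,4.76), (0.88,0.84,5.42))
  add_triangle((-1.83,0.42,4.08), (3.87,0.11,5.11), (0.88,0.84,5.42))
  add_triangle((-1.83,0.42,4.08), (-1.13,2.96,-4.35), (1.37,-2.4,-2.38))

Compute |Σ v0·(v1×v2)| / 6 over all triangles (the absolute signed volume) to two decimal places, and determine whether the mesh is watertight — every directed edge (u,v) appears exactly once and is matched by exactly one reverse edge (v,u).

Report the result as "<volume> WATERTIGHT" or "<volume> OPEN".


183.37 OPEN

Per-triangle v0·(v1×v2)/6:
  t1: +5.5020
  t2: +2.1993
  t3: +16.3943
  t4: +8.9442
  t5: +5.1256
  t6: -1.6151
  t7: +9.0264
  t8: +7.3217
  t9: +5.1997
  t10: +4.2639
  t11: +4.1645
  t12: +5.5518
  t13: +2.1979
  t14: +5.2724
  t15: +5.4223
  t16: +2.5588
  t17: +4.0686
  t18: +8.1447
  t19: +9.4442
  t20: +4.8410
  t21: +10.0552
  t22: -0.6097
  t23: +2.9798
  t24: +3.4686
  t25: +4.2271
  t26: +13.6923
  t27: +8.2338
  t28: +4.8354
  t29: +12.3834
  t30: +4.1470
  t31: +2.1186
  t32: +3.8141
Σ = +183.3736 → |volume| = 183.37

Directed edges: 96 total; 6 unmatched, e.g. (1.37,5.47,3.14)→(-0.18,4.86,-0.78) → open.


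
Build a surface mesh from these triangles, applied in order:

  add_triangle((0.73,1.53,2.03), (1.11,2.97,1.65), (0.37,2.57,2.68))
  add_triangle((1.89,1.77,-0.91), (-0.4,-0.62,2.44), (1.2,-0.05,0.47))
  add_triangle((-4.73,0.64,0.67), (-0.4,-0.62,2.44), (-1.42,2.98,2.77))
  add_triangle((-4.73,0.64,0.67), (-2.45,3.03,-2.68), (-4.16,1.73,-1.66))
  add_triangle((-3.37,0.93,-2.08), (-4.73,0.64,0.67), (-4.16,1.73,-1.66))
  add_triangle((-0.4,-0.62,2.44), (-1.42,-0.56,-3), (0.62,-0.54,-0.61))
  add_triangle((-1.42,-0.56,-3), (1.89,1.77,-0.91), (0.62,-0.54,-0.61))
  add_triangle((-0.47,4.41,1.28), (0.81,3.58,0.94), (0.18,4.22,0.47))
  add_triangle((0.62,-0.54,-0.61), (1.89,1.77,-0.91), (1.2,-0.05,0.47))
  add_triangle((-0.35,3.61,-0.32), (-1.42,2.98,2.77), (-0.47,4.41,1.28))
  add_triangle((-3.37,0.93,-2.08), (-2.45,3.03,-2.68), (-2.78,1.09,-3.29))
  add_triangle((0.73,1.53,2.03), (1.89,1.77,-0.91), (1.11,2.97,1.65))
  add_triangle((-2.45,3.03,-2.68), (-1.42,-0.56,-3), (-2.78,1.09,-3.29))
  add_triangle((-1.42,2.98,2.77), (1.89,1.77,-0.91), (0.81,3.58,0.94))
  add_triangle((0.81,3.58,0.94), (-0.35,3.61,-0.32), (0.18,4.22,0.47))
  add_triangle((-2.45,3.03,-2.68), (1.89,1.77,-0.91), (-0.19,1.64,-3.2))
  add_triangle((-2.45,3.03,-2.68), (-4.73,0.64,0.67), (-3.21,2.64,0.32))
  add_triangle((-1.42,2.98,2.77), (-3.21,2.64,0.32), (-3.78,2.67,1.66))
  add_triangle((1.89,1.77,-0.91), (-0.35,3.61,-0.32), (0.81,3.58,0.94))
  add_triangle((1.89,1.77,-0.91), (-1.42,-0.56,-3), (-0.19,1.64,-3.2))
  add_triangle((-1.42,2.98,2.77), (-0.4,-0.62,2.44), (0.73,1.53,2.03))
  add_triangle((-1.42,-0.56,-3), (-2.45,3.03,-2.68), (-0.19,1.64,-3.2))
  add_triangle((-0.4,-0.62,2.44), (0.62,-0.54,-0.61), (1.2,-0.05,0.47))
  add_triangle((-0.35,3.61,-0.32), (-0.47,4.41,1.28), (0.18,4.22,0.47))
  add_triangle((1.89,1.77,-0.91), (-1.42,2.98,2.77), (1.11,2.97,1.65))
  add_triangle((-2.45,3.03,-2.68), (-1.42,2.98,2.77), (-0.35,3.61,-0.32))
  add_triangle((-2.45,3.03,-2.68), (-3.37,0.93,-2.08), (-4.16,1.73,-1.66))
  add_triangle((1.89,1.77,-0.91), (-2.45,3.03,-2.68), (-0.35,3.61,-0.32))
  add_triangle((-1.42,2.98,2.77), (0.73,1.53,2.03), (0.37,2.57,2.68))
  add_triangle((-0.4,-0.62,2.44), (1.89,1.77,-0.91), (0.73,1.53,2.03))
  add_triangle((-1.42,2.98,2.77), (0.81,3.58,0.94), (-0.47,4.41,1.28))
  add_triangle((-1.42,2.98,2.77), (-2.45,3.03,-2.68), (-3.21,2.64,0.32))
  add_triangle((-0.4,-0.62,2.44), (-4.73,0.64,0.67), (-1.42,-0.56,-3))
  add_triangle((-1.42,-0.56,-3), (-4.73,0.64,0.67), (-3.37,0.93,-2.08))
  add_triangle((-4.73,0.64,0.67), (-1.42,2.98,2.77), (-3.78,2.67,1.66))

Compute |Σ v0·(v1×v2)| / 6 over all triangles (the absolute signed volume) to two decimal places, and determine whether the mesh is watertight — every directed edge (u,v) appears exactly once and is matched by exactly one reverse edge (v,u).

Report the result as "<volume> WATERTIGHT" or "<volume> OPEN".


67.78 OPEN

Per-triangle v0·(v1×v2)/6:
  t1: +0.4430
  t2: +0.7500
  t3: +6.6032
  t4: +1.9998
  t5: +1.5125
  t6: +0.8200
  t7: +1.3759
  t8: +0.6152
  t9: +0.4850
  t10: +1.0596
  t11: +1.8694
  t12: +0.8658
  t13: +1.1516
  t14: +0.0486
  t15: +0.1419
  t16: +3.3103
  t17: +4.9769
  t18: +1.8611
  t19: +2.0839
  t20: +1.3113
  t21: +2.3958
  t22: +3.6599
  t23: +0.3756
  t24: +0.6138
  t25: +1.6969
  t26: +5.5774
  t27: +1.5817
  t28: +3.9681
  t29: +0.2704
  t30: +0.7832
  t31: +1.5881
  t32: +4.2624
  t33: +3.1144
  t34: +2.7126
  t35: +1.8998
Σ = +67.7850 → |volume| = 67.78

Directed edges: 105 total; 9 unmatched, e.g. (1.11,2.97,1.65)→(0.37,2.57,2.68) → open.


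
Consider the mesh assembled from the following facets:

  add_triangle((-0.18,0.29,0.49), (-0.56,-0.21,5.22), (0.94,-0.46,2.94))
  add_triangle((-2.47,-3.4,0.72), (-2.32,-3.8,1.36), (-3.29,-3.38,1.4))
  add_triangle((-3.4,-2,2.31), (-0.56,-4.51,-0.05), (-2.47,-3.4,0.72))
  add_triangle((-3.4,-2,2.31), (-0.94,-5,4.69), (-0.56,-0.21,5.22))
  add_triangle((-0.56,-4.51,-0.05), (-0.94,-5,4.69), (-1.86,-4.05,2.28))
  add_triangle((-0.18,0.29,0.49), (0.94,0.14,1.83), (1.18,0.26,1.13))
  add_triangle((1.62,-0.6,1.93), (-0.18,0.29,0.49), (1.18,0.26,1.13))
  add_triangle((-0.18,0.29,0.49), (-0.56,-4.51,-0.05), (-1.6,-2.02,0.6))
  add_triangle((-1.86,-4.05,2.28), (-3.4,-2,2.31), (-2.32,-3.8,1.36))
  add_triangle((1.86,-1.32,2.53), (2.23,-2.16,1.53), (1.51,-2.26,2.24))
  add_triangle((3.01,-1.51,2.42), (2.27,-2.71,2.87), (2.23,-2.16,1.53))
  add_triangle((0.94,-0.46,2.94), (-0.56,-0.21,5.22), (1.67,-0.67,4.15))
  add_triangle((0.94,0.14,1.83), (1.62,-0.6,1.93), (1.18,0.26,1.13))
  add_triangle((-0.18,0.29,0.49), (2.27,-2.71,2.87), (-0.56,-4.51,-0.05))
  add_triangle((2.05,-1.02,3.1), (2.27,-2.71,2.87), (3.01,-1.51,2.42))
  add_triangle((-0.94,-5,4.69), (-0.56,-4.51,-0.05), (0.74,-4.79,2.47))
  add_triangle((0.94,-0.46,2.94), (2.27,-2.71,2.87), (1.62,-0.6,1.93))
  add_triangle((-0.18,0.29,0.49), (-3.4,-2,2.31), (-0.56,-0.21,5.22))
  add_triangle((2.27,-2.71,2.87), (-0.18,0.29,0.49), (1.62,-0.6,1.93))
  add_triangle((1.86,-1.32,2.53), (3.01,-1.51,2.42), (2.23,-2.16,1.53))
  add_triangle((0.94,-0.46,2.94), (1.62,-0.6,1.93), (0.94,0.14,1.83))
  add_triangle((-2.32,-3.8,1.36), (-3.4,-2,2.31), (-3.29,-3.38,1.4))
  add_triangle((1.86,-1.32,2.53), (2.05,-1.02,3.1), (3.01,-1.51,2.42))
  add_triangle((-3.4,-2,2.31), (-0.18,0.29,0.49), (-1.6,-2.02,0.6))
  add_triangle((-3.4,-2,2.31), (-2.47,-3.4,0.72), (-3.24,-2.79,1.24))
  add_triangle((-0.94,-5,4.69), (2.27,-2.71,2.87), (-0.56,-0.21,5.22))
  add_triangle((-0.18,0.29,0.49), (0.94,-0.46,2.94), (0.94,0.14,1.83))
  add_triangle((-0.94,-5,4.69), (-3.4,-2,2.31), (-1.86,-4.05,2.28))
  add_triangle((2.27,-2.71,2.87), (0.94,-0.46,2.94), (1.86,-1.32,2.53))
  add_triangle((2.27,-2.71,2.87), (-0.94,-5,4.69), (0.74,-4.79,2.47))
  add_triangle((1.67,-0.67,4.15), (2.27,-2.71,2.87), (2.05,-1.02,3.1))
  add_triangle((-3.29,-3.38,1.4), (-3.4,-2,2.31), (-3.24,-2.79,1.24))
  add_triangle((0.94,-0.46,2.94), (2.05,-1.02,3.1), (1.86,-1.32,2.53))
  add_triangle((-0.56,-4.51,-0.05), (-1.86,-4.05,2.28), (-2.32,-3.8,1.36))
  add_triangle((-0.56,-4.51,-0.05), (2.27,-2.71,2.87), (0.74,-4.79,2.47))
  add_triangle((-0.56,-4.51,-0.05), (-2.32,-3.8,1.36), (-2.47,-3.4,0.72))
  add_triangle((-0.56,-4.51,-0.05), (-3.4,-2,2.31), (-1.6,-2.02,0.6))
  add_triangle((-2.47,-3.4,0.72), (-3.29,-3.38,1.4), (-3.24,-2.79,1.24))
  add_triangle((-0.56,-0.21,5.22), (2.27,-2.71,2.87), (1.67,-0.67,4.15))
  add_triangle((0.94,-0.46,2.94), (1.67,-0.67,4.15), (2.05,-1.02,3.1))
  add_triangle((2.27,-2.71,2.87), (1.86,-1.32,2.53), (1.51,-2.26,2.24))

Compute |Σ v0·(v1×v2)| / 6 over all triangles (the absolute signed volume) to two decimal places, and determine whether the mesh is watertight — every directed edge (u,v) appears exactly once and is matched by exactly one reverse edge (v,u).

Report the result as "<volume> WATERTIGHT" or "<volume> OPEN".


55.04 OPEN

Per-triangle v0·(v1×v2)/6:
  t1: +0.3004
  t2: +0.4334
  t3: -1.7949
  t4: +12.4698
  t5: +4.2831
  t6: +0.0690
  t7: -0.1492
  t8: -0.3926
  t9: +1.7647
  t10: -0.5871
  t11: +0.7531
  t12: -0.0794
  t13: +0.1700
  t14: -1.4246
  t15: +1.1488
  t16: +5.3664
  t17: +0.9136
  t18: +1.0608
  t19: -0.3655
  t20: -0.5915
  t21: +0.2613
  t22: +0.9756
  t23: -0.2862
  t24: -0.1155
  t25: -0.5806
  t26: +11.7768
  t27: +0.1341
  t28: +4.2250
  t29: -0.5521
  t30: +5.1342
  t31: +0.8464
  t32: +0.3685
  t33: -0.2040
  t34: +1.7994
  t35: +2.0337
  t36: +1.1057
  t37: +0.8907
  t38: +0.1634
  t39: +3.6463
  t40: -0.0792
  t41: +0.1436
Σ = +55.0354 → |volume| = 55.04

Directed edges: 123 total; 3 unmatched, e.g. (2.23,-2.16,1.53)→(1.51,-2.26,2.24) → open.


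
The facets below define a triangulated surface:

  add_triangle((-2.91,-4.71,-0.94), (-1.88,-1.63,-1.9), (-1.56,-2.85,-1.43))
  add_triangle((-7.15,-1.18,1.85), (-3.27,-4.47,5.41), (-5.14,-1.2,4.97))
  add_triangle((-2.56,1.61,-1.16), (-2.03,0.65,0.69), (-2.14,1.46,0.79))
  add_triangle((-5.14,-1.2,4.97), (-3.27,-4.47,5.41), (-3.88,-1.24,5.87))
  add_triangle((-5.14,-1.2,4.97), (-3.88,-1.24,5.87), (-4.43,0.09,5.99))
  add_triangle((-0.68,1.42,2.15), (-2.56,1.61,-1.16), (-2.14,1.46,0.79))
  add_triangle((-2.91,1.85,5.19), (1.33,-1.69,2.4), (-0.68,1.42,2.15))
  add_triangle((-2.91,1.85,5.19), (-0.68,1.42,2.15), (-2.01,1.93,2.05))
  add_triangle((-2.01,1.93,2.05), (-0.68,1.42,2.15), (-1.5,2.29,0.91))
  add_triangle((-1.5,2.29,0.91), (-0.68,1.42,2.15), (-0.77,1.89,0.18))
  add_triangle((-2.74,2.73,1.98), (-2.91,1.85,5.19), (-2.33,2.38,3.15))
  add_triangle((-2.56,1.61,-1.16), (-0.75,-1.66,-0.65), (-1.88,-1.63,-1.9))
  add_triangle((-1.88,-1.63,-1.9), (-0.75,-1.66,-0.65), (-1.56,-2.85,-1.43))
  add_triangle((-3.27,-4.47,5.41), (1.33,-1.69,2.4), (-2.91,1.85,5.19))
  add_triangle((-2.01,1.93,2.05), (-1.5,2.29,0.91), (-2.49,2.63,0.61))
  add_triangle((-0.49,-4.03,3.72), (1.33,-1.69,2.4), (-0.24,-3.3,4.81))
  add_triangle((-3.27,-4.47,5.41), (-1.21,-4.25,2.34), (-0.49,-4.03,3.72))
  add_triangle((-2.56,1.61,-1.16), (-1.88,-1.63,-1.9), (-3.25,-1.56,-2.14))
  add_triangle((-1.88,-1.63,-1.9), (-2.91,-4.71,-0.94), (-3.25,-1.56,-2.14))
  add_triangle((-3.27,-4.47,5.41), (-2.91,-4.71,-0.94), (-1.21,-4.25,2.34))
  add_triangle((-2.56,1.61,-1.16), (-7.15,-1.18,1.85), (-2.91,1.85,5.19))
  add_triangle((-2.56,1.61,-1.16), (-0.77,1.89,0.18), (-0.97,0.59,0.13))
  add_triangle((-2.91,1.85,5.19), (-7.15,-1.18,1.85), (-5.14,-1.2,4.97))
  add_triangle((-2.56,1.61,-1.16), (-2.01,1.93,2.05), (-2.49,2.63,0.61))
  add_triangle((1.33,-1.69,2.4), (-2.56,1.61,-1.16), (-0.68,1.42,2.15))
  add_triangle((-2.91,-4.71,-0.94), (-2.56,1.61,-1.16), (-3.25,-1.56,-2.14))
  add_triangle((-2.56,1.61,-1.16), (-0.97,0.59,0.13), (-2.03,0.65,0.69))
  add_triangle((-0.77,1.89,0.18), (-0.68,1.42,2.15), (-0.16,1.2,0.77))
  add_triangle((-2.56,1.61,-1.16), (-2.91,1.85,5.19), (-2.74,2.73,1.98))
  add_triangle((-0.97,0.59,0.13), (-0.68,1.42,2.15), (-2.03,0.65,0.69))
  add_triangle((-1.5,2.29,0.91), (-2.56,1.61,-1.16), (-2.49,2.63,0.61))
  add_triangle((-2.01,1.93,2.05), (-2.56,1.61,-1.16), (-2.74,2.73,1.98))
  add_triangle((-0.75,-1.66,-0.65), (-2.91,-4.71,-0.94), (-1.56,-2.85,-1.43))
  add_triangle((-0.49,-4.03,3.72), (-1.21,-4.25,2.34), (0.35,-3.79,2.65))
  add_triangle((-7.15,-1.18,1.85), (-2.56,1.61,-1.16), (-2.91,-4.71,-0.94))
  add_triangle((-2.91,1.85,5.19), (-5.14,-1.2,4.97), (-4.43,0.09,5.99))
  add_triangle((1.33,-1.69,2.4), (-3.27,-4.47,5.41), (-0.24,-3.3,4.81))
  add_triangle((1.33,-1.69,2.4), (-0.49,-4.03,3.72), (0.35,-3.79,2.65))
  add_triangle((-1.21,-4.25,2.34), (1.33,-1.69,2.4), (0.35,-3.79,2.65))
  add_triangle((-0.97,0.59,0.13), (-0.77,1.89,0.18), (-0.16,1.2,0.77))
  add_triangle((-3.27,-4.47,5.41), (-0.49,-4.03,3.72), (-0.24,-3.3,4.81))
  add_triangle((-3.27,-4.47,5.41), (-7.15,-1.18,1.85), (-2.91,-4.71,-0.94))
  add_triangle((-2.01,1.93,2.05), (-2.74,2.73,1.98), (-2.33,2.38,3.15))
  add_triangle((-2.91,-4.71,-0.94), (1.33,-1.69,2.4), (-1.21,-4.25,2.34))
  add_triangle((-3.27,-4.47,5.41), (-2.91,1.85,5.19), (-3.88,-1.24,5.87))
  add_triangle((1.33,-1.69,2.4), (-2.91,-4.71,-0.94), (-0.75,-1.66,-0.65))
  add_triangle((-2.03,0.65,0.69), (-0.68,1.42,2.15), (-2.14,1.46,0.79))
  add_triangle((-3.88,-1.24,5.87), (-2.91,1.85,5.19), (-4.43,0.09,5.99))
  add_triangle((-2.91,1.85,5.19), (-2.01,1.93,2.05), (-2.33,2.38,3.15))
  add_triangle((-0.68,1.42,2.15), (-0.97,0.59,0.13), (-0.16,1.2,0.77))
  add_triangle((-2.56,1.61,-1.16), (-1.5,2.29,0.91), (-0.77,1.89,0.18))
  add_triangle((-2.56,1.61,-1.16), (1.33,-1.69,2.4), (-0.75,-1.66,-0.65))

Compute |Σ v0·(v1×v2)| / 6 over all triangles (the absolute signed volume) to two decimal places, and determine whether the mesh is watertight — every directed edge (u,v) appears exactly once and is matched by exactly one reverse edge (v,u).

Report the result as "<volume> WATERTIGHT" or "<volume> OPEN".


Per-triangle v0·(v1×v2)/6:
  t1: +0.8384
  t2: +15.1359
  t3: +0.5489
  t4: +6.0828
  t5: +2.5287
  t6: +0.6253
  t7: +2.6698
  t8: +1.0317
  t9: +0.5739
  t10: +0.3378
  t11: +0.7851
  t12: -0.5811
  t13: -0.0043
  t14: +15.3299
  t15: +0.4996
  t16: +1.7281
  t17: +3.4969
  t18: +0.8109
  t19: +1.5729
  t20: +8.2762
  t21: +15.8073
  t22: -0.3461
  t23: +11.9678
  t24: +0.8503
  t25: -1.6562
  t26: +2.4443
  t27: -0.1385
  t28: +0.2297
  t29: +2.7685
  t30: -0.2626
  t31: +0.2771
  t32: -0.3566
  t33: +0.1361
  t34: +1.2572
  t35: +13.2860
  t36: +1.4092
  t37: -0.9858
  t38: +1.3325
  t39: -0.7649
  t40: -0.1584
  t41: +3.3692
  t42: +30.9333
  t43: -0.0646
  t44: +2.8996
  t45: +2.5763
  t46: +1.1862
  t47: +0.4775
  t48: +2.0470
  t49: -0.3510
  t50: -0.2452
  t51: +0.6496
  t52: -1.7477
Σ = +151.1145 → |volume| = 151.11

Directed edges: 156 total, each appears once with its reverse present → watertight.

151.11 WATERTIGHT


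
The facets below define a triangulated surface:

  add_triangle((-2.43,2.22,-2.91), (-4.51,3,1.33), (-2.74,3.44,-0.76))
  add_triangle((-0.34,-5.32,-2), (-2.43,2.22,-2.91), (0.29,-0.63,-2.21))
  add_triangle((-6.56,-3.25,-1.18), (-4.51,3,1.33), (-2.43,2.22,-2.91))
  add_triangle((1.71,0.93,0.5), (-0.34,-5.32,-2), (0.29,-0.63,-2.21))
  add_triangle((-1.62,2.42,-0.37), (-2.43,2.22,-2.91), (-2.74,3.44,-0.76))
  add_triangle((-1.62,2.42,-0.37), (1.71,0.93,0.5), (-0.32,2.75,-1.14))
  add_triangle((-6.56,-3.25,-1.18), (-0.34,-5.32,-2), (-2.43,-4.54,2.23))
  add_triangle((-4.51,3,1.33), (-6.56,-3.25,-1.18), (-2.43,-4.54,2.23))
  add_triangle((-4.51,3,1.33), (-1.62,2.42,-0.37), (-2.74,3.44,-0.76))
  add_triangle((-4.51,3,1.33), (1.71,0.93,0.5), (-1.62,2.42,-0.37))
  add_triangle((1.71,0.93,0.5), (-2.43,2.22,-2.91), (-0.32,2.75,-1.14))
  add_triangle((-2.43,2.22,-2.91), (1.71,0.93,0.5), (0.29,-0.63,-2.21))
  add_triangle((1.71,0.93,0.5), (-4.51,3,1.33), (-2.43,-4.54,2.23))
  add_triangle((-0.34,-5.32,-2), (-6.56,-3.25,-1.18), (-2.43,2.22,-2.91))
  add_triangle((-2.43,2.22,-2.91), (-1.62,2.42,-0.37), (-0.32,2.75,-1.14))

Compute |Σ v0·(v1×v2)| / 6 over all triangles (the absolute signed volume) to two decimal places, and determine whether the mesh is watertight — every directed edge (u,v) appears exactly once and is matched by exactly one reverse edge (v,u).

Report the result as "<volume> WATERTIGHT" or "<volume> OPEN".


117.50 OPEN

Per-triangle v0·(v1×v2)/6:
  t1: +3.6976
  t2: +5.5961
  t3: +22.1678
  t4: +2.9318
  t5: +0.3642
  t6: +1.0709
  t7: +22.0940
  t8: +23.0738
  t9: +0.5516
  t10: +2.3308
  t11: +0.7767
  t12: +2.8100
  t13: +6.9993
  t14: +21.1862
  t15: +1.8508
Σ = +117.5015 → |volume| = 117.50

Directed edges: 45 total; 3 unmatched, e.g. (1.71,0.93,0.5)→(-0.34,-5.32,-2) → open.


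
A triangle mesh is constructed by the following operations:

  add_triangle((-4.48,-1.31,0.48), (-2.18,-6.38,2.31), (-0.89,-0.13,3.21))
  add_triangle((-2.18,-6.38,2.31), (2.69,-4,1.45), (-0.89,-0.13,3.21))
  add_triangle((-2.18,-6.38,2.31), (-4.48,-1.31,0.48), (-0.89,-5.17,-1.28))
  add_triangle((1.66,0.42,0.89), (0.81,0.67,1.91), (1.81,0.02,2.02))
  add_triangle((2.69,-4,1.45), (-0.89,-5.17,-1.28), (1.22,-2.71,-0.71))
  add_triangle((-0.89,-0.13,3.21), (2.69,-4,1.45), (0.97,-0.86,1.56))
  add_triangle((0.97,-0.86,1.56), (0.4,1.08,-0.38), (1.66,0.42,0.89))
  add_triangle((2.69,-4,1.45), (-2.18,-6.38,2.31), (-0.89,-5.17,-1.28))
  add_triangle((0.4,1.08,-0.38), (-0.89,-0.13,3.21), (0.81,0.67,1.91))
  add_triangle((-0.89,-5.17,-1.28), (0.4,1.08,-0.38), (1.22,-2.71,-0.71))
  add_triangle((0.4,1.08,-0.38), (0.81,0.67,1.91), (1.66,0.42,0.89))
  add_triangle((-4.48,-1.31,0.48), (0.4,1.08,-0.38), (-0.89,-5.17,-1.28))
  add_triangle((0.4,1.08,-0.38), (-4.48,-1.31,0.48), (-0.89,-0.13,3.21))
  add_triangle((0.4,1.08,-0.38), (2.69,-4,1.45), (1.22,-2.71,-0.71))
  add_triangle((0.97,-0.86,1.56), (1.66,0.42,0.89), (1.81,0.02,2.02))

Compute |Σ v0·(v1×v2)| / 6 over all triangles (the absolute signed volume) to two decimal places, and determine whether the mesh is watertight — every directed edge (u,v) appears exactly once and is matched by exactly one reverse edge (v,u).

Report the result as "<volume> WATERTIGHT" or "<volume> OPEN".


Per-triangle v0·(v1×v2)/6:
  t1: +13.5568
  t2: +13.6455
  t3: +13.5093
  t4: +0.3139
  t5: +3.6600
  t6: +1.6392
  t7: -0.0998
  t8: +13.5979
  t9: +0.6452
  t10: +0.9336
  t11: +0.4761
  t12: +2.2249
  t13: +2.2724
  t14: +1.2661
  t15: +0.1950
Σ = +67.8361 → |volume| = 67.84

Directed edges: 45 total; 7 unmatched, e.g. (0.81,0.67,1.91)→(1.81,0.02,2.02) → open.

67.84 OPEN


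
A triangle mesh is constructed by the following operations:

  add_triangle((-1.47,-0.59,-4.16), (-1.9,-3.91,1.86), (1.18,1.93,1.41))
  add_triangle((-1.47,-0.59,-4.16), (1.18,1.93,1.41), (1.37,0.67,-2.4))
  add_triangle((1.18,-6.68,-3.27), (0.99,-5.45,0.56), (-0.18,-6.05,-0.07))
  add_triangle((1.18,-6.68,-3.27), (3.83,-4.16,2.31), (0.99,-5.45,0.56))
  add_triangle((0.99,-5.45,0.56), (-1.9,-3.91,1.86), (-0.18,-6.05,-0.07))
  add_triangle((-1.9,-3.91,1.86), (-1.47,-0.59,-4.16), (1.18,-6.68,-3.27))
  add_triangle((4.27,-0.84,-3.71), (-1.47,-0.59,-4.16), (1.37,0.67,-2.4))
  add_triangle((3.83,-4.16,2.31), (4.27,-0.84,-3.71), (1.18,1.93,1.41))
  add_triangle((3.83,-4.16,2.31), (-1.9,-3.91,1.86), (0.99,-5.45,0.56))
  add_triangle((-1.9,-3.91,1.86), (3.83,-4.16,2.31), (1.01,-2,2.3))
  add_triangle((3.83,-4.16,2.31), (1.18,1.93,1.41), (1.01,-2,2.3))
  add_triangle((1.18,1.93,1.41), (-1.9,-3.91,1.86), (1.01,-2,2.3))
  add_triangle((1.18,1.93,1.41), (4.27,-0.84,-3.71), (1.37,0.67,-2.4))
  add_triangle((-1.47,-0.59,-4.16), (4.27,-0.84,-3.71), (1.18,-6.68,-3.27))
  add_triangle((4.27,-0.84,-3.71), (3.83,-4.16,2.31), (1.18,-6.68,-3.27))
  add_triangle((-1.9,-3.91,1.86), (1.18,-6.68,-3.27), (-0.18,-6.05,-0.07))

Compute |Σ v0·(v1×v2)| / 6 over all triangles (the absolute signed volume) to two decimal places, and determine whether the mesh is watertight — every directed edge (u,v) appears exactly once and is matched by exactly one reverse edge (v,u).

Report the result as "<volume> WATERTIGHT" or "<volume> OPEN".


140.28 WATERTIGHT

Per-triangle v0·(v1×v2)/6:
  t1: +1.0945
  t2: +2.1830
  t3: +4.5753
  t4: +10.9911
  t5: +3.3340
  t6: +17.7801
  t7: +4.3923
  t8: +14.5787
  t9: +8.5357
  t10: +4.7149
  t11: +3.8689
  t12: +2.7940
  t13: +3.4896
  t14: +23.5454
  t15: +31.3120
  t16: +3.0935
Σ = +140.2829 → |volume| = 140.28

Directed edges: 48 total, each appears once with its reverse present → watertight.


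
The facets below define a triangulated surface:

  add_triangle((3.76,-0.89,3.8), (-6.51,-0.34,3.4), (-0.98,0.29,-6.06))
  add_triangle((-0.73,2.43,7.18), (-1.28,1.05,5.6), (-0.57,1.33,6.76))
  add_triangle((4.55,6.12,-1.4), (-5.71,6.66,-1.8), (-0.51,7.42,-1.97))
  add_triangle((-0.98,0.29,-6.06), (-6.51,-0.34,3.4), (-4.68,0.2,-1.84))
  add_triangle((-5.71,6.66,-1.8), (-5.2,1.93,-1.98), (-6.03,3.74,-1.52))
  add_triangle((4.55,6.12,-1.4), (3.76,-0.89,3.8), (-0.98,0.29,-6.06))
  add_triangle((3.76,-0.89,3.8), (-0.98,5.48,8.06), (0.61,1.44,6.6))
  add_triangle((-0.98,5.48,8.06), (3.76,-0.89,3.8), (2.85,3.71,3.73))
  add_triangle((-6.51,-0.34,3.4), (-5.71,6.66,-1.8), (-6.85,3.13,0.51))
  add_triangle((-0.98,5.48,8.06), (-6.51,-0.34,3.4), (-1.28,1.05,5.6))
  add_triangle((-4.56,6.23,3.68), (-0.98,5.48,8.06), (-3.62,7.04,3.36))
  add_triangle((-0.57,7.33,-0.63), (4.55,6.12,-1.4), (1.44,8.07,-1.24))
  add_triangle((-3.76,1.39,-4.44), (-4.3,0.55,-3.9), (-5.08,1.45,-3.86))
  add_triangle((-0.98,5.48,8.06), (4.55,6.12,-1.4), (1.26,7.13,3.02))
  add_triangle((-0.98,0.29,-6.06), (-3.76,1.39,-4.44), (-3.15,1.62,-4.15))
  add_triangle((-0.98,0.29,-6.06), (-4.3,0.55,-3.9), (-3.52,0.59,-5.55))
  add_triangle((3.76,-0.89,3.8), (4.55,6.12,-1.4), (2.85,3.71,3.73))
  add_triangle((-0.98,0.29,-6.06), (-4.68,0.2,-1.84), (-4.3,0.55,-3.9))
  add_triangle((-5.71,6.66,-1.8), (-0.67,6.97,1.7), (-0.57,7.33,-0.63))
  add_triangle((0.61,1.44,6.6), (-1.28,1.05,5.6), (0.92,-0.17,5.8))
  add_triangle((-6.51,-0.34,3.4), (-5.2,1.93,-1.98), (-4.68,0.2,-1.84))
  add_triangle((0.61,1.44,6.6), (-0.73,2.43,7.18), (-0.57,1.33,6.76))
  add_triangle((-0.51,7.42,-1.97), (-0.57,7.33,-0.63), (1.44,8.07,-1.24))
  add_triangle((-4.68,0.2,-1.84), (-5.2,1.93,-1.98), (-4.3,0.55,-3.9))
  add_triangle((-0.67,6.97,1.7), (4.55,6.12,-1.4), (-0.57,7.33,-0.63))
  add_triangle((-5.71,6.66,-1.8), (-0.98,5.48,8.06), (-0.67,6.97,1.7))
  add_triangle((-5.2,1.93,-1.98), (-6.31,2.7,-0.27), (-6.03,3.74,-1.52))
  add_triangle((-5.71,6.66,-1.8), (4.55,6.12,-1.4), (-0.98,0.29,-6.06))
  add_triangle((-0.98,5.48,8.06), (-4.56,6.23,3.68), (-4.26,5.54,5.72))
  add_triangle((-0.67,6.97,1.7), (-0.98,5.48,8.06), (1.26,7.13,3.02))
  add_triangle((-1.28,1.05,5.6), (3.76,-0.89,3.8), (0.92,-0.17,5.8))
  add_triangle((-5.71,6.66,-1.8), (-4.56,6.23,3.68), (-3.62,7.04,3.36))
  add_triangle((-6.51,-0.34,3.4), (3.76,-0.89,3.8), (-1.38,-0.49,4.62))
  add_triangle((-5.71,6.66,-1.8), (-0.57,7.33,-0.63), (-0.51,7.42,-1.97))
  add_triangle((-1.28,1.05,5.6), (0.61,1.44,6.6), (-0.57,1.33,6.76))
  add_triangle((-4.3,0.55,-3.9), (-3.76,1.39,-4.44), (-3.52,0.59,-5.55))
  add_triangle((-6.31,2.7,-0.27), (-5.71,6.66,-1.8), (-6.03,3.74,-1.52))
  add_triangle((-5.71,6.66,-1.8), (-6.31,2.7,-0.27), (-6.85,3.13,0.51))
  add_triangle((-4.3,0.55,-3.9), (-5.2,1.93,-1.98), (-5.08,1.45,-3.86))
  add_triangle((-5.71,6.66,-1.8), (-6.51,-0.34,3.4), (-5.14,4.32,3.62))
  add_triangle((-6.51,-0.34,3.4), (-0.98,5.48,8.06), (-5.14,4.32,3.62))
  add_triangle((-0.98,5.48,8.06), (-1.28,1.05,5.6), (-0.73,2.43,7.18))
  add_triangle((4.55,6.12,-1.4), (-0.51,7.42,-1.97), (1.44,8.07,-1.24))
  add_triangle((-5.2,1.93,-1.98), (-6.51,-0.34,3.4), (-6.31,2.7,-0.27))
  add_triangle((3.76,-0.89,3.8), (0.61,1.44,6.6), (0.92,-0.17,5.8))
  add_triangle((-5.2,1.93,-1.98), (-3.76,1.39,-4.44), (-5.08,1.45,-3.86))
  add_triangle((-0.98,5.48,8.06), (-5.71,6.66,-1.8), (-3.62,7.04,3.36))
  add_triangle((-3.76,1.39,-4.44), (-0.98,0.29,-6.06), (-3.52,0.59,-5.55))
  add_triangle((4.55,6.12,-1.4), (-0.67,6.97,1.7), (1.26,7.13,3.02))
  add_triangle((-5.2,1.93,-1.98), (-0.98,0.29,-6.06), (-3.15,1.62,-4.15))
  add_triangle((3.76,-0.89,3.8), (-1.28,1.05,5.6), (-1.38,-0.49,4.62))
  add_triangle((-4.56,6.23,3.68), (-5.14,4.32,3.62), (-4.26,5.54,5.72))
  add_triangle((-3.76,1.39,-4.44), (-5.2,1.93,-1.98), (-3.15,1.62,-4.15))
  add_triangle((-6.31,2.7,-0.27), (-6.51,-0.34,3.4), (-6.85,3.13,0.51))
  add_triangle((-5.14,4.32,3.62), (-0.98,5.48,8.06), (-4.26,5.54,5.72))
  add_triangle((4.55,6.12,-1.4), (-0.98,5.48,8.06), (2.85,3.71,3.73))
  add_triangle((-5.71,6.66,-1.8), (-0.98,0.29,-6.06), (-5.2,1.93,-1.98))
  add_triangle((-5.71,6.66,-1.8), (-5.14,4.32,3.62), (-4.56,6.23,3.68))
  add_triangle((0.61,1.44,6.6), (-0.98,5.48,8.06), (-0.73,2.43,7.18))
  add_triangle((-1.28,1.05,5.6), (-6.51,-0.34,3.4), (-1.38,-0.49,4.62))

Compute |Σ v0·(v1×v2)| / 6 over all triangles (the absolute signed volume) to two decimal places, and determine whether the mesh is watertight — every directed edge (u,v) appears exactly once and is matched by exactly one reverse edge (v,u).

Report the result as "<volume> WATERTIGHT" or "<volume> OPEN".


Per-triangle v0·(v1×v2)/6:
  t1: +5.6127
  t2: +0.9332
  t3: -1.2651
  t4: +1.5830
  t5: +2.5669
  t6: +22.6462
  t7: +10.6924
  t8: +22.0733
  t9: +5.0623
  t10: +20.4488
  t11: +10.1894
  t12: +1.1473
  t13: +1.0775
  t14: +14.4106
  t15: +1.4190
  t16: +0.2398
  t17: +20.3139
  t18: +1.1935
  t19: +14.7749
  t20: +2.9109
  t21: +7.9695
  t22: +1.3570
  t23: +3.3204
  t24: +2.9615
  t25: +13.9795
  t26: +41.3999
  t27: +2.5352
  t28: +64.8421
  t29: +8.7299
  t30: +15.8686
  t31: -2.0736
  t32: +9.8189
  t33: +1.9826
  t34: +8.5511
  t35: -0.0607
  t36: +1.4327
  t37: +3.6989
  t38: +3.8869
  t39: +0.8917
  t40: +30.8708
  t41: +31.9640
  t42: +2.5028
  t43: +4.9935
  t44: +6.9184
  t45: +4.6564
  t46: +1.1261
  t47: -3.8638
  t48: +2.1222
  t49: +14.1832
  t50: -2.4107
  t51: +6.3436
  t52: +4.7995
  t53: +1.1897
  t54: +3.4095
  t55: +1.5230
  t56: +24.4760
  t57: +22.3554
  t58: +12.7031
  t59: +4.0665
  t60: +6.9612
Σ = +530.0130 → |volume| = 530.01

Directed edges: 180 total, each appears once with its reverse present → watertight.

530.01 WATERTIGHT


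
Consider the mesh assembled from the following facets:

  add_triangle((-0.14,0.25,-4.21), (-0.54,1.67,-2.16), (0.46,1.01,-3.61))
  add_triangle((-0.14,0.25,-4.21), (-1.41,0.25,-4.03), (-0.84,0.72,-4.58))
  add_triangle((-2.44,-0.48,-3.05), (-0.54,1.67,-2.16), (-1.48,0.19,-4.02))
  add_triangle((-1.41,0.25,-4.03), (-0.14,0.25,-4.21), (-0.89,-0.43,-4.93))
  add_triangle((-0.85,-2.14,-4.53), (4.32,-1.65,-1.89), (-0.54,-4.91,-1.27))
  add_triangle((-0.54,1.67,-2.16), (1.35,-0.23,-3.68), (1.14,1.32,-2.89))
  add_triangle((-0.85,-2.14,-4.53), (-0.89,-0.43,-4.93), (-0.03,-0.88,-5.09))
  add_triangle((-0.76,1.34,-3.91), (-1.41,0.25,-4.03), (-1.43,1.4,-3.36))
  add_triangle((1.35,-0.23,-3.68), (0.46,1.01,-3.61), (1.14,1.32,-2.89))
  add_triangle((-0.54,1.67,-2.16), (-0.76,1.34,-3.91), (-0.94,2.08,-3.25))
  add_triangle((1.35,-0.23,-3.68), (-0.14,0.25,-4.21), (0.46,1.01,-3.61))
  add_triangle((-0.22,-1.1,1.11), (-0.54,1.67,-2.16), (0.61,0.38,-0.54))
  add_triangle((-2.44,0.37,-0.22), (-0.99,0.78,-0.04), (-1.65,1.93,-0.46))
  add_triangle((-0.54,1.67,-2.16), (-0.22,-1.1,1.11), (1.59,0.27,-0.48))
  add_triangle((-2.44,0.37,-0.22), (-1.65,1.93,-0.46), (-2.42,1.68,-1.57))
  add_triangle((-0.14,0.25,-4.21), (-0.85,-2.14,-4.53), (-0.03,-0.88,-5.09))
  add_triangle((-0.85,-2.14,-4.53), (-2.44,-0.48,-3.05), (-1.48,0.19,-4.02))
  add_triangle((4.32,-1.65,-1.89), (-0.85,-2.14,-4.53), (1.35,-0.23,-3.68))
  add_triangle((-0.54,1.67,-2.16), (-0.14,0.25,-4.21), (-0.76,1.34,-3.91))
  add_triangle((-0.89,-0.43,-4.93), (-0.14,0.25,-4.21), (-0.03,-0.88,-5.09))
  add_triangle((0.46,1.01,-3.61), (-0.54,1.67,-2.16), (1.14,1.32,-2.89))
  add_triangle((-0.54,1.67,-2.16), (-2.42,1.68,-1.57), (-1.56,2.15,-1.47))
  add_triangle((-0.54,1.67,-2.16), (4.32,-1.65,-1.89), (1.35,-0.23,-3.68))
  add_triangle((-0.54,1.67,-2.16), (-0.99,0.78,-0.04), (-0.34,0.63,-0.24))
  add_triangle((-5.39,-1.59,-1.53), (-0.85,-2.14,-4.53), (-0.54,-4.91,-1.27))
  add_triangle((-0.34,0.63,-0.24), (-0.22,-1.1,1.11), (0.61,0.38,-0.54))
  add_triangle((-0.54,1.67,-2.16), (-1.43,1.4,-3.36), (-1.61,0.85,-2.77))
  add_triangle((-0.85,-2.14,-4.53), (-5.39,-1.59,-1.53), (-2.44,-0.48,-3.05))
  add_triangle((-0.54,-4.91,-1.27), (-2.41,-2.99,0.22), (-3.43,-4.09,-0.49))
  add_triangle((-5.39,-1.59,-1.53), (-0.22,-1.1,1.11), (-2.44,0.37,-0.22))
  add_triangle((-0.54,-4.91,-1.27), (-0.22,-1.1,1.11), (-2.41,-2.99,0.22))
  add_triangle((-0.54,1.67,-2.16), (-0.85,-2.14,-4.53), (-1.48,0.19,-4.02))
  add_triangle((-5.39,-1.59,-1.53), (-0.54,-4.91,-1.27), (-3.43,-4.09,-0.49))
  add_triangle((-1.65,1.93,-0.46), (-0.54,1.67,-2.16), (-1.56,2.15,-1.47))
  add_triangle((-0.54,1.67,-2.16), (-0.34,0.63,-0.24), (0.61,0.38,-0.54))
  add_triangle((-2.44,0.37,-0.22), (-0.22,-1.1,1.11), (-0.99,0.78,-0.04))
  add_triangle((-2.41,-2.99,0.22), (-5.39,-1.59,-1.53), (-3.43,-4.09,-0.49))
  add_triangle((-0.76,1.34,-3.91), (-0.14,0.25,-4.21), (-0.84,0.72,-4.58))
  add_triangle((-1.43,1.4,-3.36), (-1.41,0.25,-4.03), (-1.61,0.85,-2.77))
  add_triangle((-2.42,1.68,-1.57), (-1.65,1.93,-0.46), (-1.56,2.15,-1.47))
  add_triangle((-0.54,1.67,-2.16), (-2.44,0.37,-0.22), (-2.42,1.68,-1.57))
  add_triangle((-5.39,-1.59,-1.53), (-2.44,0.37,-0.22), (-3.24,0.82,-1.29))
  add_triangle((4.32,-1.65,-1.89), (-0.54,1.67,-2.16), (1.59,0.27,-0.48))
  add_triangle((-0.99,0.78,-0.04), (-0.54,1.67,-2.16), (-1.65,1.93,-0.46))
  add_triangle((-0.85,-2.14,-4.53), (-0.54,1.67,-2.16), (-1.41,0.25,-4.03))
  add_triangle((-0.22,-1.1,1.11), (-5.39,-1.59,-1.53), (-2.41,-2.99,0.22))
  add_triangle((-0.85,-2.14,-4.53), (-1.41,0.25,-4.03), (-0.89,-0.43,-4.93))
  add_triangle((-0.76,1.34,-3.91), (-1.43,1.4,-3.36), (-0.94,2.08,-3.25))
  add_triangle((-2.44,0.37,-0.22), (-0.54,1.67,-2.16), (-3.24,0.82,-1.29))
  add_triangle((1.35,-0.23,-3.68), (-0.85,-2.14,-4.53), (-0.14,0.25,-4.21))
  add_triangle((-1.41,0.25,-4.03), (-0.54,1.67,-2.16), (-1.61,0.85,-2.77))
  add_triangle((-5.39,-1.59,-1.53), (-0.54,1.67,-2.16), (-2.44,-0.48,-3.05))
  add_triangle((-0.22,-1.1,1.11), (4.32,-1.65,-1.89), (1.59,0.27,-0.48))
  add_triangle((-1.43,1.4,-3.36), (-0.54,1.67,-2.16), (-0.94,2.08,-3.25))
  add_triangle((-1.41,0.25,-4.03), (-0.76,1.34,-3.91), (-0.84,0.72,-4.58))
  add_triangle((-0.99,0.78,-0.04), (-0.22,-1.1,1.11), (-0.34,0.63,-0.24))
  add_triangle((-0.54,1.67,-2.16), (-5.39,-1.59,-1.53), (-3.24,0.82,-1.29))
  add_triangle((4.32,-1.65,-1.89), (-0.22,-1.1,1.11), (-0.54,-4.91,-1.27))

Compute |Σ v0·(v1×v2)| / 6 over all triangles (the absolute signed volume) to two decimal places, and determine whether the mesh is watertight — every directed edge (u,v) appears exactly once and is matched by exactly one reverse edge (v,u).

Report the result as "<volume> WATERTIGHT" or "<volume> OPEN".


Per-triangle v0·(v1×v2)/6:
  t1: +0.8889
  t2: +0.3960
  t3: +1.2769
  t4: +0.6525
  t5: +15.3841
  t6: -1.3147
  t7: +1.2859
  t8: +0.6741
  t9: +0.8560
  t10: +0.1111
  t11: +1.0045
  t12: +0.0716
  t13: +0.1134
  t14: -0.1670
  t15: +0.7573
  t16: -0.8156
  t17: +2.4194
  t18: +6.4903
  t19: +0.3176
  t20: +0.6729
  t21: +0.7457
  t22: +0.5396
  t23: +2.7631
  t24: +0.0813
  t25: +16.4078
  t26: +0.0254
  t27: +0.1213
  t28: +4.9247
  t29: +1.4555
  t30: +1.5873
  t31: +2.2945
  t32: +1.2616
  t33: +5.1520
  t34: +0.1158
  t35: +0.1154
  t36: +0.3121
  t37: +1.5099
  t38: +0.3365
  t39: +0.3970
  t40: +0.4076
  t41: +0.2543
  t42: +1.1164
  t43: +1.7408
  t44: -0.1415
  t45: -1.1090
  t46: +1.5597
  t47: +0.9944
  t48: +0.4392
  t49: +0.3622
  t50: +2.7089
  t51: -0.7594
  t52: +3.4417
  t53: +0.8242
  t54: +0.0369
  t55: +0.3840
  t56: +0.0193
  t57: +2.5927
  t58: +5.0184
Σ = +91.1128 → |volume| = 91.11

Directed edges: 174 total, each appears once with its reverse present → watertight.

91.11 WATERTIGHT
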